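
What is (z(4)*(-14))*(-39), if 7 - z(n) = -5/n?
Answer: 9009/2 ≈ 4504.5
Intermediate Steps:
z(n) = 7 + 5/n (z(n) = 7 - (-5)/n = 7 + 5/n)
(z(4)*(-14))*(-39) = ((7 + 5/4)*(-14))*(-39) = ((33/4)*(-14))*(-39) = -231/2*(-39) = 9009/2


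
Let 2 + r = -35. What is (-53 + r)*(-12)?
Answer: 1080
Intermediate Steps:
r = -37 (r = -2 - 35 = -37)
(-53 + r)*(-12) = (-53 - 37)*(-12) = -90*(-12) = 1080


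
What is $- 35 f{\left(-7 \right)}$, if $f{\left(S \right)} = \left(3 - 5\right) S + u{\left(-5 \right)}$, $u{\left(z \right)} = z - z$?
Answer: $-490$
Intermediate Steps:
$u{\left(z \right)} = 0$
$f{\left(S \right)} = - 2 S$ ($f{\left(S \right)} = \left(3 - 5\right) S + 0 = - 2 S + 0 = - 2 S$)
$- 35 f{\left(-7 \right)} = - 35 \left(\left(-2\right) \left(-7\right)\right) = \left(-35\right) 14 = -490$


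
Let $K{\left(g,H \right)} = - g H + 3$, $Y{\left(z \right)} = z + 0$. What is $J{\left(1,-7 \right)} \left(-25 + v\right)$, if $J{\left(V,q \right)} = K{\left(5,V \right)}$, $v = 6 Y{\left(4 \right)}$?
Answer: $2$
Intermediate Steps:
$Y{\left(z \right)} = z$
$K{\left(g,H \right)} = 3 - H g$ ($K{\left(g,H \right)} = - H g + 3 = 3 - H g$)
$v = 24$ ($v = 6 \cdot 4 = 24$)
$J{\left(V,q \right)} = 3 - 5 V$ ($J{\left(V,q \right)} = 3 - V 5 = 3 - 5 V$)
$J{\left(1,-7 \right)} \left(-25 + v\right) = \left(3 - 5\right) \left(-25 + 24\right) = \left(3 - 5\right) \left(-1\right) = \left(-2\right) \left(-1\right) = 2$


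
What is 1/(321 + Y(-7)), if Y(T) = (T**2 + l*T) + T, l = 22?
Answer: 1/209 ≈ 0.0047847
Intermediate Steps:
Y(T) = T**2 + 23*T (Y(T) = (T**2 + 22*T) + T = T**2 + 23*T)
1/(321 + Y(-7)) = 1/(321 - 7*(23 - 7)) = 1/(321 - 7*16) = 1/(321 - 112) = 1/209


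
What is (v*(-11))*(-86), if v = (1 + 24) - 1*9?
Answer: 15136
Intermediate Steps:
v = 16 (v = 25 - 9 = 16)
(v*(-11))*(-86) = (16*(-11))*(-86) = -176*(-86) = 15136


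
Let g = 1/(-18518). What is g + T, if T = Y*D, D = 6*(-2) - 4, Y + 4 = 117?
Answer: -33480545/18518 ≈ -1808.0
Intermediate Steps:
Y = 113 (Y = -4 + 117 = 113)
D = -16 (D = -12 - 4 = -16)
g = -1/18518 ≈ -5.4002e-5
T = -1808 (T = 113*(-16) = -1808)
g + T = -1/18518 - 1808 = -33480545/18518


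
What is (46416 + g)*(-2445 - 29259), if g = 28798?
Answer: -2384584656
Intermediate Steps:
(46416 + g)*(-2445 - 29259) = (46416 + 28798)*(-2445 - 29259) = 75214*(-31704) = -2384584656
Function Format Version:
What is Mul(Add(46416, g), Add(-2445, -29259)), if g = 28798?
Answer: -2384584656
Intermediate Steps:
Mul(Add(46416, g), Add(-2445, -29259)) = Mul(Add(46416, 28798), Add(-2445, -29259)) = Mul(75214, -31704) = -2384584656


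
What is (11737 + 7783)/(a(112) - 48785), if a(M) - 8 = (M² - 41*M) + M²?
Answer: -19520/28281 ≈ -0.69022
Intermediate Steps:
a(M) = 8 - 41*M + 2*M² (a(M) = 8 + ((M² - 41*M) + M²) = 8 + (-41*M + 2*M²) = 8 - 41*M + 2*M²)
(11737 + 7783)/(a(112) - 48785) = (11737 + 7783)/((8 - 41*112 + 2*112²) - 48785) = 19520/((8 - 4592 + 2*12544) - 48785) = 19520/((8 - 4592 + 25088) - 48785) = 19520/(20504 - 48785) = 19520/(-28281) = 19520*(-1/28281) = -19520/28281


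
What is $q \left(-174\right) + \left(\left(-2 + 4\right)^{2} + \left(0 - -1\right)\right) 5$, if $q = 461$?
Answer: $-80189$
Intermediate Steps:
$q \left(-174\right) + \left(\left(-2 + 4\right)^{2} + \left(0 - -1\right)\right) 5 = 461 \left(-174\right) + \left(\left(-2 + 4\right)^{2} + \left(0 - -1\right)\right) 5 = -80214 + \left(2^{2} + \left(0 + 1\right)\right) 5 = -80214 + \left(4 + 1\right) 5 = -80214 + 5 \cdot 5 = -80214 + 25 = -80189$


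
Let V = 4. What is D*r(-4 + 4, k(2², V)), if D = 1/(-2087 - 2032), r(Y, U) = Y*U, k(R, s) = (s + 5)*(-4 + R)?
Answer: 0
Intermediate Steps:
k(R, s) = (-4 + R)*(5 + s) (k(R, s) = (5 + s)*(-4 + R) = (-4 + R)*(5 + s))
r(Y, U) = U*Y
D = -1/4119 (D = 1/(-4119) = -1/4119 ≈ -0.00024278)
D*r(-4 + 4, k(2², V)) = -(-20 - 4*4 + 5*2² + 2²*4)*(-4 + 4)/4119 = -(-20 - 16 + 5*4 + 4*4)*0/4119 = -(-20 - 16 + 20 + 16)*0/4119 = -0*0 = -1/4119*0 = 0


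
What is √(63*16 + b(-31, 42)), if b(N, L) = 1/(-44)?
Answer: √487861/22 ≈ 31.749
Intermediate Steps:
b(N, L) = -1/44
√(63*16 + b(-31, 42)) = √(63*16 - 1/44) = √(1008 - 1/44) = √(44351/44) = √487861/22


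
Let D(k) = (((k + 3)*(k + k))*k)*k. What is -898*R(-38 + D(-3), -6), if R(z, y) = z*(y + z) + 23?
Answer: -1522110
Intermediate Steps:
D(k) = 2*k³*(3 + k) (D(k) = (((3 + k)*(2*k))*k)*k = ((2*k*(3 + k))*k)*k = (2*k²*(3 + k))*k = 2*k³*(3 + k))
R(z, y) = 23 + z*(y + z)
-898*R(-38 + D(-3), -6) = -898*(23 + (-38 + 2*(-3)³*(3 - 3))² - 6*(-38 + 2*(-3)³*(3 - 3))) = -898*(23 + (-38 + 2*(-27)*0)² - 6*(-38 + 2*(-27)*0)) = -898*(23 + (-38 + 0)² - 6*(-38 + 0)) = -898*(23 + (-38)² - 6*(-38)) = -898*(23 + 1444 + 228) = -898*1695 = -1522110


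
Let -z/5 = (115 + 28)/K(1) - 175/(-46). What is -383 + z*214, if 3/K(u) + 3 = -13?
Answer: 56000378/69 ≈ 8.1160e+5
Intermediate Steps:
K(u) = -3/16 (K(u) = 3/(-3 - 13) = 3/(-16) = 3*(-1/16) = -3/16)
z = 523615/138 (z = -5*((115 + 28)/(-3/16) - 175/(-46)) = -5*(143*(-16/3) - 175*(-1/46)) = -5*(-2288/3 + 175/46) = -5*(-104723/138) = 523615/138 ≈ 3794.3)
-383 + z*214 = -383 + (523615/138)*214 = -383 + 56026805/69 = 56000378/69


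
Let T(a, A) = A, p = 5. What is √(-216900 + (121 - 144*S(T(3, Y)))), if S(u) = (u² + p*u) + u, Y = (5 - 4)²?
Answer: I*√217787 ≈ 466.68*I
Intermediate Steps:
Y = 1 (Y = 1² = 1)
S(u) = u² + 6*u (S(u) = (u² + 5*u) + u = u² + 6*u)
√(-216900 + (121 - 144*S(T(3, Y)))) = √(-216900 + (121 - 144*(6 + 1))) = √(-216900 + (121 - 144*7)) = √(-216900 + (121 - 1008)) = √(-216900 - 887) = √(-217787) = I*√217787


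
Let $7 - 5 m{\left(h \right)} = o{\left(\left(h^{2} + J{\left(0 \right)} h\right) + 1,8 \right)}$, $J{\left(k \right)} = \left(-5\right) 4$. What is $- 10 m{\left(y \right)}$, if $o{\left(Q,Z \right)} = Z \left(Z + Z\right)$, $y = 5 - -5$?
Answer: $242$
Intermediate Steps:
$J{\left(k \right)} = -20$
$y = 10$ ($y = 5 + 5 = 10$)
$o{\left(Q,Z \right)} = 2 Z^{2}$ ($o{\left(Q,Z \right)} = Z 2 Z = 2 Z^{2}$)
$m{\left(h \right)} = - \frac{121}{5}$ ($m{\left(h \right)} = \frac{7}{5} - \frac{2 \cdot 8^{2}}{5} = \frac{7}{5} - \frac{2 \cdot 64}{5} = \frac{7}{5} - \frac{128}{5} = - \frac{121}{5}$)
$- 10 m{\left(y \right)} = \left(-10\right) \left(- \frac{121}{5}\right) = 242$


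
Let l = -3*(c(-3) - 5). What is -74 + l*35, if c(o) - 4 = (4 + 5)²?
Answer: -8474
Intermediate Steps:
c(o) = 85 (c(o) = 4 + (4 + 5)² = 4 + 9² = 4 + 81 = 85)
l = -240 (l = -3*(85 - 5) = -3*80 = -240)
-74 + l*35 = -74 - 240*35 = -74 - 8400 = -8474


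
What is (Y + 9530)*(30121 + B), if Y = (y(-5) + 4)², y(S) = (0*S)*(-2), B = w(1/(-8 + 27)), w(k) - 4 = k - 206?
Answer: 5426538252/19 ≈ 2.8561e+8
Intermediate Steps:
w(k) = -202 + k (w(k) = 4 + (k - 206) = 4 + (-206 + k) = -202 + k)
B = -3837/19 (B = -202 + 1/(-8 + 27) = -202 + 1/19 = -3837/19 ≈ -201.95)
y(S) = 0 (y(S) = 0*(-2) = 0)
Y = 16 (Y = (0 + 4)² = 4² = 16)
(Y + 9530)*(30121 + B) = (16 + 9530)*(30121 - 3837/19) = 9546*(568462/19) = 5426538252/19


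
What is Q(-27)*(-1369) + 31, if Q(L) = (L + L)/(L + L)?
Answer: -1338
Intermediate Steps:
Q(L) = 1 (Q(L) = (2*L)/((2*L)) = (2*L)*(1/(2*L)) = 1)
Q(-27)*(-1369) + 31 = 1*(-1369) + 31 = -1369 + 31 = -1338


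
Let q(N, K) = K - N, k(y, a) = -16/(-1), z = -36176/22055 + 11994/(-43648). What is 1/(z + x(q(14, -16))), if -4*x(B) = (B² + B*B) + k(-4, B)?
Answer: -43757120/19949529649 ≈ -0.0021934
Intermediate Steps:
z = -83797169/43757120 (z = -36176*1/22055 + 11994*(-1/43648) = -36176/22055 - 5997/21824 = -83797169/43757120 ≈ -1.9151)
k(y, a) = 16 (k(y, a) = -16*(-1) = 16)
x(B) = -4 - B²/2 (x(B) = -((B² + B*B) + 16)/4 = -((B² + B²) + 16)/4 = -(2*B² + 16)/4 = -(16 + 2*B²)/4 = -4 - B²/2)
1/(z + x(q(14, -16))) = 1/(-83797169/43757120 + (-4 - (-16 - 1*14)²/2)) = 1/(-83797169/43757120 + (-4 - (-16 - 14)²/2)) = 1/(-83797169/43757120 + (-4 - ½*(-30)²)) = 1/(-83797169/43757120 + (-4 - ½*900)) = 1/(-83797169/43757120 + (-4 - 450)) = 1/(-83797169/43757120 - 454) = 1/(-19949529649/43757120) = -43757120/19949529649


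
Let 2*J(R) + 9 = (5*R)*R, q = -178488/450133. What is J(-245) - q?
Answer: 67546236202/450133 ≈ 1.5006e+5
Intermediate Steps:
q = -178488/450133 (q = -178488*1/450133 = -178488/450133 ≈ -0.39652)
J(R) = -9/2 + 5*R²/2 (J(R) = -9/2 + ((5*R)*R)/2 = -9/2 + (5*R²)/2 = -9/2 + 5*R²/2)
J(-245) - q = (-9/2 + (5/2)*(-245)²) - 1*(-178488/450133) = (-9/2 + (5/2)*60025) + 178488/450133 = (-9/2 + 300125/2) + 178488/450133 = 150058 + 178488/450133 = 67546236202/450133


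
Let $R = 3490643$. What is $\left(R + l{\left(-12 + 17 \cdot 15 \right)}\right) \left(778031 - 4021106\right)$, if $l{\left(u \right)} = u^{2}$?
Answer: $-11511917382900$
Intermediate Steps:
$\left(R + l{\left(-12 + 17 \cdot 15 \right)}\right) \left(778031 - 4021106\right) = \left(3490643 + \left(-12 + 17 \cdot 15\right)^{2}\right) \left(778031 - 4021106\right) = \left(3490643 + \left(-12 + 255\right)^{2}\right) \left(-3243075\right) = \left(3490643 + 243^{2}\right) \left(-3243075\right) = \left(3490643 + 59049\right) \left(-3243075\right) = 3549692 \left(-3243075\right) = -11511917382900$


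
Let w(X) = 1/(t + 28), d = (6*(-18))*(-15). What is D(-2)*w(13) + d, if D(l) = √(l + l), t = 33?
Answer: 1620 + 2*I/61 ≈ 1620.0 + 0.032787*I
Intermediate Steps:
d = 1620 (d = -108*(-15) = 1620)
D(l) = √2*√l (D(l) = √(2*l) = √2*√l)
w(X) = 1/61 (w(X) = 1/(33 + 28) = 1/61)
D(-2)*w(13) + d = (√2*√(-2))*(1/61) + 1620 = (√2*(I*√2))*(1/61) + 1620 = (2*I)*(1/61) + 1620 = 2*I/61 + 1620 = 1620 + 2*I/61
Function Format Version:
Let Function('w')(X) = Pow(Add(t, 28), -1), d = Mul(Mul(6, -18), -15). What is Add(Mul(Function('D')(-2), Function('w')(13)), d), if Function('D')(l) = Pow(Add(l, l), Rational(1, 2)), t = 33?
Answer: Add(1620, Mul(Rational(2, 61), I)) ≈ Add(1620.0, Mul(0.032787, I))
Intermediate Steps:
d = 1620 (d = Mul(-108, -15) = 1620)
Function('D')(l) = Mul(Pow(2, Rational(1, 2)), Pow(l, Rational(1, 2))) (Function('D')(l) = Pow(Mul(2, l), Rational(1, 2)) = Mul(Pow(2, Rational(1, 2)), Pow(l, Rational(1, 2))))
Function('w')(X) = Rational(1, 61) (Function('w')(X) = Pow(Add(33, 28), -1) = Pow(61, -1) = Rational(1, 61))
Add(Mul(Function('D')(-2), Function('w')(13)), d) = Add(Mul(Mul(Pow(2, Rational(1, 2)), Pow(-2, Rational(1, 2))), Rational(1, 61)), 1620) = Add(Mul(Mul(Pow(2, Rational(1, 2)), Mul(I, Pow(2, Rational(1, 2)))), Rational(1, 61)), 1620) = Add(Mul(Mul(2, I), Rational(1, 61)), 1620) = Add(Mul(Rational(2, 61), I), 1620) = Add(1620, Mul(Rational(2, 61), I))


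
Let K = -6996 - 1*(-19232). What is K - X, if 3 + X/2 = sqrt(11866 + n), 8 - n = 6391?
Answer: 12242 - 2*sqrt(5483) ≈ 12094.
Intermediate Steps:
n = -6383 (n = 8 - 1*6391 = 8 - 6391 = -6383)
K = 12236 (K = -6996 + 19232 = 12236)
X = -6 + 2*sqrt(5483) (X = -6 + 2*sqrt(11866 - 6383) = -6 + 2*sqrt(5483) ≈ 142.09)
K - X = 12236 - (-6 + 2*sqrt(5483)) = 12236 + (6 - 2*sqrt(5483)) = 12242 - 2*sqrt(5483)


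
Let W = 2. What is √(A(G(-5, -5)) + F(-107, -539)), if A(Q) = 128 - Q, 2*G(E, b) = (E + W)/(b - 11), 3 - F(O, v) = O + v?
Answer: √49722/8 ≈ 27.873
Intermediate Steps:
F(O, v) = 3 - O - v (F(O, v) = 3 - (O + v) = 3 + (-O - v) = 3 - O - v)
G(E, b) = (2 + E)/(2*(-11 + b)) (G(E, b) = ((E + 2)/(b - 11))/2 = ((2 + E)/(-11 + b))/2 = (2 + E)/(2*(-11 + b)))
√(A(G(-5, -5)) + F(-107, -539)) = √((128 - (2 - 5)/(2*(-11 - 5))) + (3 - 1*(-107) - 1*(-539))) = √((128 - (-3)/(2*(-16))) + (3 + 107 + 539)) = √((128 - (-1)*(-3)/(2*16)) + 649) = √((128 - 1*3/32) + 649) = √((128 - 3/32) + 649) = √(4093/32 + 649) = √(24861/32) = √49722/8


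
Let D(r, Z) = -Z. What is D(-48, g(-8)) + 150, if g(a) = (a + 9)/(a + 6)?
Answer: 301/2 ≈ 150.50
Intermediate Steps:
g(a) = (9 + a)/(6 + a)
D(-48, g(-8)) + 150 = -(9 - 8)/(6 - 8) + 150 = -1/(-2) + 150 = -(-1)/2 + 150 = -1*(-1/2) + 150 = 1/2 + 150 = 301/2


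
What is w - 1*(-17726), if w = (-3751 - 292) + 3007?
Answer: 16690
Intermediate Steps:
w = -1036 (w = -4043 + 3007 = -1036)
w - 1*(-17726) = -1036 - 1*(-17726) = -1036 + 17726 = 16690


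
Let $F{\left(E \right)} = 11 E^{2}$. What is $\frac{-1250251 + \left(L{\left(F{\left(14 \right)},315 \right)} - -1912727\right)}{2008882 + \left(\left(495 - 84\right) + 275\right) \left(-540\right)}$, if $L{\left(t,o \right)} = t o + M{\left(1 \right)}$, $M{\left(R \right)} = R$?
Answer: $\frac{1341617}{1638442} \approx 0.81884$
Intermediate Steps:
$L{\left(t,o \right)} = 1 + o t$ ($L{\left(t,o \right)} = t o + 1 = o t + 1 = 1 + o t$)
$\frac{-1250251 + \left(L{\left(F{\left(14 \right)},315 \right)} - -1912727\right)}{2008882 + \left(\left(495 - 84\right) + 275\right) \left(-540\right)} = \frac{-1250251 + \left(\left(1 + 315 \cdot 11 \cdot 14^{2}\right) - -1912727\right)}{2008882 + \left(\left(495 - 84\right) + 275\right) \left(-540\right)} = \frac{-1250251 + \left(\left(1 + 315 \cdot 11 \cdot 196\right) + 1912727\right)}{2008882 + \left(411 + 275\right) \left(-540\right)} = \frac{-1250251 + \left(\left(1 + 315 \cdot 2156\right) + 1912727\right)}{2008882 + 686 \left(-540\right)} = \frac{-1250251 + \left(\left(1 + 679140\right) + 1912727\right)}{2008882 - 370440} = \frac{-1250251 + \left(679141 + 1912727\right)}{1638442} = \left(-1250251 + 2591868\right) \frac{1}{1638442} = 1341617 \cdot \frac{1}{1638442} = \frac{1341617}{1638442}$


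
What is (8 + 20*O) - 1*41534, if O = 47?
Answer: -40586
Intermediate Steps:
(8 + 20*O) - 1*41534 = (8 + 20*47) - 1*41534 = (8 + 940) - 41534 = 948 - 41534 = -40586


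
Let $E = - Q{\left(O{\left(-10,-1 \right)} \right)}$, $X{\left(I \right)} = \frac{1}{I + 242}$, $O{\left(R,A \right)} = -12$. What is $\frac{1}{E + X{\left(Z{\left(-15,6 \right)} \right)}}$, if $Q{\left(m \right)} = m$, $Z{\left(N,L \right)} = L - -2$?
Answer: $\frac{250}{3001} \approx 0.083306$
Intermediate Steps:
$Z{\left(N,L \right)} = 2 + L$ ($Z{\left(N,L \right)} = L + 2 = 2 + L$)
$X{\left(I \right)} = \frac{1}{242 + I}$
$E = 12$ ($E = \left(-1\right) \left(-12\right) = 12$)
$\frac{1}{E + X{\left(Z{\left(-15,6 \right)} \right)}} = \frac{1}{12 + \frac{1}{242 + \left(2 + 6\right)}} = \frac{1}{12 + \frac{1}{242 + 8}} = \frac{1}{12 + \frac{1}{250}} = \frac{1}{\frac{3001}{250}} = \frac{250}{3001}$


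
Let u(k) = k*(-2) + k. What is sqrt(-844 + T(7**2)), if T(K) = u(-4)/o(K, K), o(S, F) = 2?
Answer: I*sqrt(842) ≈ 29.017*I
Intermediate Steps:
u(k) = -k (u(k) = -2*k + k = -k)
T(K) = 2 (T(K) = -1*(-4)/2 = 4*(1/2) = 2)
sqrt(-844 + T(7**2)) = sqrt(-844 + 2) = sqrt(-842) = I*sqrt(842)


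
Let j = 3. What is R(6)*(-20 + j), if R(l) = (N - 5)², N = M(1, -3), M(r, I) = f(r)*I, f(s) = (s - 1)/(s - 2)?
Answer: -425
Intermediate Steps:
f(s) = (-1 + s)/(-2 + s)
M(r, I) = I*(-1 + r)/(-2 + r) (M(r, I) = ((-1 + r)/(-2 + r))*I = I*(-1 + r)/(-2 + r))
N = 0 (N = -3*(-1 + 1)/(-2 + 1) = -3*0/(-1) = -3*(-1)*0 = 0)
R(l) = 25 (R(l) = (0 - 5)² = (-5)² = 25)
R(6)*(-20 + j) = 25*(-20 + 3) = 25*(-17) = -425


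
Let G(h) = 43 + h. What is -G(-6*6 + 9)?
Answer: -16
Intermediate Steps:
-G(-6*6 + 9) = -(43 + (-6*6 + 9)) = -(43 + (-36 + 9)) = -(43 - 27) = -1*16 = -16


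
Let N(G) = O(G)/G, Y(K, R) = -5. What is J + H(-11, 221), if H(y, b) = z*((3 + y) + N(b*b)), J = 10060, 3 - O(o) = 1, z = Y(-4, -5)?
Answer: 493294090/48841 ≈ 10100.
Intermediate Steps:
z = -5
O(o) = 2 (O(o) = 3 - 1*1 = 3 - 1 = 2)
N(G) = 2/G
H(y, b) = -15 - 10/b**2 - 5*y (H(y, b) = -5*((3 + y) + 2/((b*b))) = -5*((3 + y) + 2/(b**2)) = -5*((3 + y) + 2/b**2) = -5*(3 + y + 2/b**2) = -15 - 10/b**2 - 5*y)
J + H(-11, 221) = 10060 + (-15 - 10/221**2 - 5*(-11)) = 10060 + (-15 - 10*1/48841 + 55) = 10060 + (-15 - 10/48841 + 55) = 10060 + 1953630/48841 = 493294090/48841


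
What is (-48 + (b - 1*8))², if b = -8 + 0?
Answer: 4096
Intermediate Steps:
b = -8
(-48 + (b - 1*8))² = (-48 + (-8 - 1*8))² = (-48 + (-8 - 8))² = (-48 - 16)² = (-64)² = 4096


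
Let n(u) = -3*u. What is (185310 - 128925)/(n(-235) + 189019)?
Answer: 56385/189724 ≈ 0.29719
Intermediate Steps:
(185310 - 128925)/(n(-235) + 189019) = (185310 - 128925)/(-3*(-235) + 189019) = 56385/(705 + 189019) = 56385/189724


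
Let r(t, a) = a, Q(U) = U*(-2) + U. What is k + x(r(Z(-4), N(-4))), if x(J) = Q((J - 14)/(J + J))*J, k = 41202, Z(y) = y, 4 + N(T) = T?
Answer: 41213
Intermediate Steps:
N(T) = -4 + T
Q(U) = -U (Q(U) = -2*U + U = -U)
x(J) = 7 - J/2 (x(J) = (-(J - 14)/(J + J))*J = (-(-14 + J)/(2*J))*J = 7 - J/2)
k + x(r(Z(-4), N(-4))) = 41202 + (7 - (-4 - 4)/2) = 41202 + (7 - ½*(-8)) = 41202 + (7 + 4) = 41202 + 11 = 41213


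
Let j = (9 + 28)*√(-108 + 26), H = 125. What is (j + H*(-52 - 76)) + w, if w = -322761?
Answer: -338761 + 37*I*√82 ≈ -3.3876e+5 + 335.05*I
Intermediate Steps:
j = 37*I*√82 (j = 37*√(-82) = 37*(I*√82) = 37*I*√82 ≈ 335.05*I)
(j + H*(-52 - 76)) + w = (37*I*√82 + 125*(-52 - 76)) - 322761 = (37*I*√82 + 125*(-128)) - 322761 = (37*I*√82 - 16000) - 322761 = (-16000 + 37*I*√82) - 322761 = -338761 + 37*I*√82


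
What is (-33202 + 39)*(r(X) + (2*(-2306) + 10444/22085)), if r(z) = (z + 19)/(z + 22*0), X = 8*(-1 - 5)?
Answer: 23156998918547/151440 ≈ 1.5291e+8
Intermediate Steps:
X = -48 (X = 8*(-6) = -48)
r(z) = (19 + z)/z (r(z) = (19 + z)/(z + 0) = (19 + z)/z)
(-33202 + 39)*(r(X) + (2*(-2306) + 10444/22085)) = (-33202 + 39)*((19 - 48)/(-48) + (2*(-2306) + 10444/22085)) = -33163*(-1/48*(-29) + (-4612 + 10444*(1/22085))) = -33163*(29/48 + (-4612 + 1492/3155)) = -33163*(29/48 - 14549368/3155) = -33163*(-698278169/151440) = 23156998918547/151440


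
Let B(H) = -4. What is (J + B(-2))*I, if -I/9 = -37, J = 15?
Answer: 3663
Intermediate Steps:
I = 333 (I = -9*(-37) = 333)
(J + B(-2))*I = (15 - 4)*333 = 11*333 = 3663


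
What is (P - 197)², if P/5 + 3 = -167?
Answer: 1096209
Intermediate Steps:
P = -850 (P = -15 + 5*(-167) = -15 - 835 = -850)
(P - 197)² = (-850 - 197)² = (-1047)² = 1096209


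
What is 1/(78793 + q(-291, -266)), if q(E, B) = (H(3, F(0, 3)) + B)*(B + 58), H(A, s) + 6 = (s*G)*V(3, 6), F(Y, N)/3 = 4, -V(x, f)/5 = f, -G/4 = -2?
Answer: 1/734409 ≈ 1.3616e-6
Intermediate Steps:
G = 8 (G = -4*(-2) = 8)
V(x, f) = -5*f
F(Y, N) = 12 (F(Y, N) = 3*4 = 12)
H(A, s) = -6 - 240*s (H(A, s) = -6 + (s*8)*(-5*6) = -6 + (8*s)*(-30) = -6 - 240*s)
q(E, B) = (-2886 + B)*(58 + B) (q(E, B) = ((-6 - 240*12) + B)*(B + 58) = ((-6 - 2880) + B)*(58 + B) = (-2886 + B)*(58 + B))
1/(78793 + q(-291, -266)) = 1/(78793 + (-167388 + (-266)² - 2828*(-266))) = 1/(78793 + (-167388 + 70756 + 752248)) = 1/(78793 + 655616) = 1/734409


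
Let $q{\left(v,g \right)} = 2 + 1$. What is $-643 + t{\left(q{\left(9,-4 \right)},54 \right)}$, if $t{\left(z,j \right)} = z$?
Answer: $-640$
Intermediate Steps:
$q{\left(v,g \right)} = 3$
$-643 + t{\left(q{\left(9,-4 \right)},54 \right)} = -643 + 3 = -640$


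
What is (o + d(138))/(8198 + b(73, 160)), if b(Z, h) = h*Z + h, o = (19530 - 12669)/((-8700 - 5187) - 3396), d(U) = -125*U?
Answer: -99379537/115438918 ≈ -0.86088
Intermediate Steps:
o = -2287/5761 (o = 6861/(-13887 - 3396) = 6861/(-17283) = 6861*(-1/17283) = -2287/5761 ≈ -0.39698)
b(Z, h) = h + Z*h (b(Z, h) = Z*h + h = h + Z*h)
(o + d(138))/(8198 + b(73, 160)) = (-2287/5761 - 125*138)/(8198 + 160*(1 + 73)) = (-2287/5761 - 17250)/(8198 + 160*74) = -99379537/(5761*(8198 + 11840)) = -99379537/5761/20038 = -99379537/5761*1/20038 = -99379537/115438918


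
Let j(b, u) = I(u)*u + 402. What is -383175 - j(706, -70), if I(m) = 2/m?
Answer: -383579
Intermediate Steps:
j(b, u) = 404 (j(b, u) = (2/u)*u + 402 = 2 + 402 = 404)
-383175 - j(706, -70) = -383175 - 1*404 = -383175 - 404 = -383579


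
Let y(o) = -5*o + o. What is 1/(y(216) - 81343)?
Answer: -1/82207 ≈ -1.2164e-5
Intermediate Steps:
y(o) = -4*o
1/(y(216) - 81343) = 1/(-4*216 - 81343) = 1/(-864 - 81343) = 1/(-82207) = -1/82207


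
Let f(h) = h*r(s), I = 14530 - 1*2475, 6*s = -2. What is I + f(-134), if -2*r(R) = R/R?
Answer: 12122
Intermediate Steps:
s = -⅓ (s = (⅙)*(-2) = -⅓ ≈ -0.33333)
r(R) = -½ (r(R) = -R/(2*R) = -½*1 = -½)
I = 12055 (I = 14530 - 2475 = 12055)
f(h) = -h/2 (f(h) = h*(-½) = -h/2)
I + f(-134) = 12055 - ½*(-134) = 12055 + 67 = 12122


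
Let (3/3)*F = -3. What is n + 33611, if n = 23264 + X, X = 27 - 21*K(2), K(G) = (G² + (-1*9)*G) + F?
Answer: 57259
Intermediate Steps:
F = -3
K(G) = -3 + G² - 9*G (K(G) = (G² + (-1*9)*G) - 3 = (G² - 9*G) - 3 = -3 + G² - 9*G)
X = 384 (X = 27 - 21*(-3 + 2² - 9*2) = 27 - 21*(-3 + 4 - 18) = 27 - 21*(-17) = 27 + 357 = 384)
n = 23648 (n = 23264 + 384 = 23648)
n + 33611 = 23648 + 33611 = 57259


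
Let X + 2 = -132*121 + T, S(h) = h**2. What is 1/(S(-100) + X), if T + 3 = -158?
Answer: -1/6135 ≈ -0.00016300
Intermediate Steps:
T = -161 (T = -3 - 158 = -161)
X = -16135 (X = -2 + (-132*121 - 161) = -2 + (-15972 - 161) = -2 - 16133 = -16135)
1/(S(-100) + X) = 1/((-100)**2 - 16135) = 1/(10000 - 16135) = 1/(-6135) = -1/6135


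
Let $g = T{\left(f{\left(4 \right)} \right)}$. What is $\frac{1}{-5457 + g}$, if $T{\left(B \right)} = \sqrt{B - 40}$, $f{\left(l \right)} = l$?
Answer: $- \frac{1819}{9926295} - \frac{2 i}{9926295} \approx -0.00018325 - 2.0149 \cdot 10^{-7} i$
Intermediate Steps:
$T{\left(B \right)} = \sqrt{-40 + B}$
$g = 6 i$ ($g = \sqrt{-40 + 4} = \sqrt{-36} = 6 i \approx 6.0 i$)
$\frac{1}{-5457 + g} = \frac{1}{-5457 + 6 i} = \frac{-5457 - 6 i}{29778885}$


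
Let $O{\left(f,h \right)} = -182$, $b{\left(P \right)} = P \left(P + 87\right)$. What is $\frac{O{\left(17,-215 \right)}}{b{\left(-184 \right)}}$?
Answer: $- \frac{91}{8924} \approx -0.010197$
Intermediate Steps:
$b{\left(P \right)} = P \left(87 + P\right)$
$\frac{O{\left(17,-215 \right)}}{b{\left(-184 \right)}} = - \frac{182}{\left(-184\right) \left(87 - 184\right)} = - \frac{182}{\left(-184\right) \left(-97\right)} = - \frac{182}{17848} = \left(-182\right) \frac{1}{17848} = - \frac{91}{8924}$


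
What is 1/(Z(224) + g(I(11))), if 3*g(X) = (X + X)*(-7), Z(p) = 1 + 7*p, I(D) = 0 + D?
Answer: 3/4553 ≈ 0.00065891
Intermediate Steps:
I(D) = D
g(X) = -14*X/3 (g(X) = ((X + X)*(-7))/3 = ((2*X)*(-7))/3 = (-14*X)/3 = -14*X/3)
1/(Z(224) + g(I(11))) = 1/((1 + 7*224) - 14/3*11) = 1/((1 + 1568) - 154/3) = 1/(1569 - 154/3) = 1/(4553/3) = 3/4553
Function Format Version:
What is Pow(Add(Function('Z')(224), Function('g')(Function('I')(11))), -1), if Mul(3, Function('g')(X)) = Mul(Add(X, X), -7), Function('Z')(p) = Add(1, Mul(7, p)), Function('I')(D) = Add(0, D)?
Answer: Rational(3, 4553) ≈ 0.00065891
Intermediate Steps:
Function('I')(D) = D
Function('g')(X) = Mul(Rational(-14, 3), X) (Function('g')(X) = Mul(Rational(1, 3), Mul(Add(X, X), -7)) = Mul(Rational(1, 3), Mul(Mul(2, X), -7)) = Mul(Rational(1, 3), Mul(-14, X)) = Mul(Rational(-14, 3), X))
Pow(Add(Function('Z')(224), Function('g')(Function('I')(11))), -1) = Pow(Add(Add(1, Mul(7, 224)), Mul(Rational(-14, 3), 11)), -1) = Pow(Add(Add(1, 1568), Rational(-154, 3)), -1) = Pow(Add(1569, Rational(-154, 3)), -1) = Pow(Rational(4553, 3), -1) = Rational(3, 4553)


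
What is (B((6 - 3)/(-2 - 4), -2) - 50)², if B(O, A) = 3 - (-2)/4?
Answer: 8649/4 ≈ 2162.3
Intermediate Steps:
B(O, A) = 7/2 (B(O, A) = 3 - (-2)/4 = 3 - 1*(-½) = 3 + ½ = 7/2)
(B((6 - 3)/(-2 - 4), -2) - 50)² = (7/2 - 50)² = (-93/2)² = 8649/4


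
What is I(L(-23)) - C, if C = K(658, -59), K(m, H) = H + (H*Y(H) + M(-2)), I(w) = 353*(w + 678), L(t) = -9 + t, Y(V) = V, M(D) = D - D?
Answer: 224616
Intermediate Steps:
M(D) = 0
I(w) = 239334 + 353*w (I(w) = 353*(678 + w) = 239334 + 353*w)
K(m, H) = H + H² (K(m, H) = H + (H*H + 0) = H + (H² + 0) = H + H²)
C = 3422 (C = -59*(1 - 59) = -59*(-58) = 3422)
I(L(-23)) - C = (239334 + 353*(-9 - 23)) - 1*3422 = (239334 + 353*(-32)) - 3422 = (239334 - 11296) - 3422 = 228038 - 3422 = 224616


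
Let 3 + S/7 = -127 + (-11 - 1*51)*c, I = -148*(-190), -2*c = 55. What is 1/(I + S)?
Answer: 1/39145 ≈ 2.5546e-5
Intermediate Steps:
c = -55/2 (c = -1/2*55 = -55/2 ≈ -27.500)
I = 28120
S = 11025 (S = -21 + 7*(-127 + (-11 - 1*51)*(-55/2)) = -21 + 7*(-127 + (-11 - 51)*(-55/2)) = -21 + 7*(-127 - 62*(-55/2)) = -21 + 7*(-127 + 1705) = -21 + 7*1578 = -21 + 11046 = 11025)
1/(I + S) = 1/(28120 + 11025) = 1/39145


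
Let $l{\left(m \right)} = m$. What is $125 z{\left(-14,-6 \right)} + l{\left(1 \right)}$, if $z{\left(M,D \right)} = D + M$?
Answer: $-2499$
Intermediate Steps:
$125 z{\left(-14,-6 \right)} + l{\left(1 \right)} = 125 \left(-6 - 14\right) + 1 = 125 \left(-20\right) + 1 = -2500 + 1 = -2499$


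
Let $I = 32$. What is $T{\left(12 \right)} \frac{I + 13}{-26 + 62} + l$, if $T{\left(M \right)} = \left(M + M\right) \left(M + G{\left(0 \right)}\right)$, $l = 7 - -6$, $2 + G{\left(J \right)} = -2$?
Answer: $253$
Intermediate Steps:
$G{\left(J \right)} = -4$ ($G{\left(J \right)} = -2 - 2 = -4$)
$l = 13$ ($l = 7 + 6 = 13$)
$T{\left(M \right)} = 2 M \left(-4 + M\right)$ ($T{\left(M \right)} = \left(M + M\right) \left(M - 4\right) = 2 M \left(-4 + M\right)$)
$T{\left(12 \right)} \frac{I + 13}{-26 + 62} + l = 2 \cdot 12 \left(-4 + 12\right) \frac{32 + 13}{-26 + 62} + 13 = 2 \cdot 12 \cdot 8 \cdot \frac{45}{36} + 13 = 192 \cdot 45 \cdot \frac{1}{36} + 13 = 192 \cdot \frac{5}{4} + 13 = 240 + 13 = 253$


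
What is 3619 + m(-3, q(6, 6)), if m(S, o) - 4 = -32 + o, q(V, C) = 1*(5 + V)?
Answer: 3602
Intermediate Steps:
q(V, C) = 5 + V
m(S, o) = -28 + o (m(S, o) = 4 + (-32 + o) = -28 + o)
3619 + m(-3, q(6, 6)) = 3619 + (-28 + (5 + 6)) = 3619 + (-28 + 11) = 3619 - 17 = 3602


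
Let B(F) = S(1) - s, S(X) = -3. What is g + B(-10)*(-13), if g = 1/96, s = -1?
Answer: 2497/96 ≈ 26.010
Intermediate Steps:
g = 1/96 ≈ 0.010417
B(F) = -2 (B(F) = -3 - 1*(-1) = -3 + 1 = -2)
g + B(-10)*(-13) = 1/96 - 2*(-13) = 1/96 + 26 = 2497/96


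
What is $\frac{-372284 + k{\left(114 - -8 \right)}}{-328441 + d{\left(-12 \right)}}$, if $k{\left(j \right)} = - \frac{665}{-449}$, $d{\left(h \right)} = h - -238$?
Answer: $\frac{167154851}{147368535} \approx 1.1343$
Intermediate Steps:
$d{\left(h \right)} = 238 + h$ ($d{\left(h \right)} = h + 238 = 238 + h$)
$k{\left(j \right)} = \frac{665}{449}$ ($k{\left(j \right)} = \left(-665\right) \left(- \frac{1}{449}\right) = \frac{665}{449}$)
$\frac{-372284 + k{\left(114 - -8 \right)}}{-328441 + d{\left(-12 \right)}} = \frac{-372284 + \frac{665}{449}}{-328441 + \left(238 - 12\right)} = - \frac{167154851}{449 \left(-328441 + 226\right)} = - \frac{167154851}{449 \left(-328215\right)} = \left(- \frac{167154851}{449}\right) \left(- \frac{1}{328215}\right) = \frac{167154851}{147368535}$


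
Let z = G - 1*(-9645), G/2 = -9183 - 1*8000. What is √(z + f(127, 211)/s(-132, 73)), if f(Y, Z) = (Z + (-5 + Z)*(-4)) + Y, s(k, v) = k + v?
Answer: I*√86025127/59 ≈ 157.2*I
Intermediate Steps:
G = -34366 (G = 2*(-9183 - 1*8000) = 2*(-9183 - 8000) = 2*(-17183) = -34366)
f(Y, Z) = 20 + Y - 3*Z (f(Y, Z) = (Z + (20 - 4*Z)) + Y = (20 - 3*Z) + Y = 20 + Y - 3*Z)
z = -24721 (z = -34366 - 1*(-9645) = -34366 + 9645 = -24721)
√(z + f(127, 211)/s(-132, 73)) = √(-24721 + (20 + 127 - 3*211)/(-132 + 73)) = √(-24721 + (20 + 127 - 633)/(-59)) = √(-24721 - 486*(-1/59)) = √(-24721 + 486/59) = √(-1458053/59) = I*√86025127/59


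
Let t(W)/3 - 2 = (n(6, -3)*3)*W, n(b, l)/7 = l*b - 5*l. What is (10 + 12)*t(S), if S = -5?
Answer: 20922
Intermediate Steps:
n(b, l) = -35*l + 7*b*l (n(b, l) = 7*(l*b - 5*l) = 7*(b*l - 5*l) = 7*(-5*l + b*l) = -35*l + 7*b*l)
t(W) = 6 - 189*W (t(W) = 6 + 3*(((7*(-3)*(-5 + 6))*3)*W) = 6 + 3*(((7*(-3)*1)*3)*W) = 6 + 3*((-21*3)*W) = 6 + 3*(-63*W) = 6 - 189*W)
(10 + 12)*t(S) = (10 + 12)*(6 - 189*(-5)) = 22*(6 + 945) = 22*951 = 20922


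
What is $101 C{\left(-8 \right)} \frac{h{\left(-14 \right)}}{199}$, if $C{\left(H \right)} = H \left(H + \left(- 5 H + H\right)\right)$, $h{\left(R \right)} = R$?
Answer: $\frac{271488}{199} \approx 1364.3$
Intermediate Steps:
$C{\left(H \right)} = - 3 H^{2}$ ($C{\left(H \right)} = H \left(H - 4 H\right) = H \left(- 3 H\right) = - 3 H^{2}$)
$101 C{\left(-8 \right)} \frac{h{\left(-14 \right)}}{199} = 101 \left(- 3 \left(-8\right)^{2}\right) \left(- \frac{14}{199}\right) = 101 \left(\left(-3\right) 64\right) \left(\left(-14\right) \frac{1}{199}\right) = 101 \left(-192\right) \left(- \frac{14}{199}\right) = \left(-19392\right) \left(- \frac{14}{199}\right) = \frac{271488}{199}$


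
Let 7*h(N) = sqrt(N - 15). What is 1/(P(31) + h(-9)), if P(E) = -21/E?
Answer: -10633/14891 - 13454*I*sqrt(6)/44673 ≈ -0.71406 - 0.7377*I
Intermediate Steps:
h(N) = sqrt(-15 + N)/7 (h(N) = sqrt(N - 15)/7 = sqrt(-15 + N)/7)
1/(P(31) + h(-9)) = 1/(-21/31 + sqrt(-15 - 9)/7) = 1/(-21*1/31 + sqrt(-24)/7) = 1/(-21/31 + (2*I*sqrt(6))/7) = 1/(-21/31 + 2*I*sqrt(6)/7)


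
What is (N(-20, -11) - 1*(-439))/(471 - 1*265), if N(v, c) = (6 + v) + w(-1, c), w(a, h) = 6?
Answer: 431/206 ≈ 2.0922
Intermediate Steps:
N(v, c) = 12 + v (N(v, c) = (6 + v) + 6 = 12 + v)
(N(-20, -11) - 1*(-439))/(471 - 1*265) = ((12 - 20) - 1*(-439))/(471 - 1*265) = (-8 + 439)/(471 - 265) = 431/206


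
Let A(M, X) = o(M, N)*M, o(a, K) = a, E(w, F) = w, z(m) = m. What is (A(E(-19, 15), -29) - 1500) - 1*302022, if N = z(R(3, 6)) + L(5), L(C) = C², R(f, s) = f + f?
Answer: -303161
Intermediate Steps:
R(f, s) = 2*f
N = 31 (N = 2*3 + 5² = 6 + 25 = 31)
A(M, X) = M² (A(M, X) = M*M = M²)
(A(E(-19, 15), -29) - 1500) - 1*302022 = ((-19)² - 1500) - 1*302022 = (361 - 1500) - 302022 = -1139 - 302022 = -303161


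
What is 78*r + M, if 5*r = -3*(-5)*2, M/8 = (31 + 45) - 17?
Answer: 940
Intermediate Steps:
M = 472 (M = 8*((31 + 45) - 17) = 8*(76 - 17) = 8*59 = 472)
r = 6 (r = (-3*(-5)*2)/5 = (15*2)/5 = (⅕)*30 = 6)
78*r + M = 78*6 + 472 = 468 + 472 = 940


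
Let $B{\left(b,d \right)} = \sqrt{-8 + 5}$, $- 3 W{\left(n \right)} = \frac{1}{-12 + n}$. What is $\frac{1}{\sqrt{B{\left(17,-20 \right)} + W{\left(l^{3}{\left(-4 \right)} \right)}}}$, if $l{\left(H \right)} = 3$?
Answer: $\frac{3 \sqrt{5}}{\sqrt{-1 + 45 i \sqrt{3}}} \approx 0.53381 - 0.5407 i$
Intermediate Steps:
$W{\left(n \right)} = - \frac{1}{3 \left(-12 + n\right)}$
$B{\left(b,d \right)} = i \sqrt{3}$ ($B{\left(b,d \right)} = \sqrt{-3} = i \sqrt{3}$)
$\frac{1}{\sqrt{B{\left(17,-20 \right)} + W{\left(l^{3}{\left(-4 \right)} \right)}}} = \frac{1}{\sqrt{i \sqrt{3} - \frac{1}{-36 + 3 \cdot 3^{3}}}} = \frac{1}{\sqrt{i \sqrt{3} - \frac{1}{-36 + 3 \cdot 27}}} = \frac{1}{\sqrt{i \sqrt{3} - \frac{1}{-36 + 81}}} = \frac{1}{\sqrt{i \sqrt{3} - \frac{1}{45}}} = \frac{1}{\sqrt{- \frac{1}{45} + i \sqrt{3}}}$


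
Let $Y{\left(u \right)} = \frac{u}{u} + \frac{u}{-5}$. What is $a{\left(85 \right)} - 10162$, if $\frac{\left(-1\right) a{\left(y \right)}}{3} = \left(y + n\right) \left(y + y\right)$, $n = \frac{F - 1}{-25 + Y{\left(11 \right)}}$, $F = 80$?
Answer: $- \frac{6808622}{131} \approx -51974.0$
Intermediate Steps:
$Y{\left(u \right)} = 1 - \frac{u}{5}$ ($Y{\left(u \right)} = 1 + u \left(- \frac{1}{5}\right) = 1 - \frac{u}{5}$)
$n = - \frac{395}{131}$ ($n = \frac{80 - 1}{-25 + \left(1 - \frac{11}{5}\right)} = \frac{79}{-25 + \left(1 - \frac{11}{5}\right)} = \frac{79}{-25 - \frac{6}{5}} = \frac{79}{- \frac{131}{5}} = 79 \left(- \frac{5}{131}\right) = - \frac{395}{131} \approx -3.0153$)
$a{\left(y \right)} = - 6 y \left(- \frac{395}{131} + y\right)$ ($a{\left(y \right)} = - 3 \left(y - \frac{395}{131}\right) \left(y + y\right) = - 3 \left(- \frac{395}{131} + y\right) 2 y = - 3 \cdot 2 y \left(- \frac{395}{131} + y\right) = - 6 y \left(- \frac{395}{131} + y\right)$)
$a{\left(85 \right)} - 10162 = \frac{6}{131} \cdot 85 \left(395 - 11135\right) - 10162 = \frac{6}{131} \cdot 85 \left(-10740\right) - 10162 = - \frac{5477400}{131} - 10162 = - \frac{6808622}{131}$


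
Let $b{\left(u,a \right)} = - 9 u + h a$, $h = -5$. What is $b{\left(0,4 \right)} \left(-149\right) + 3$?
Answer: $2983$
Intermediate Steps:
$b{\left(u,a \right)} = - 9 u - 5 a$
$b{\left(0,4 \right)} \left(-149\right) + 3 = \left(\left(-9\right) 0 - 20\right) \left(-149\right) + 3 = \left(0 - 20\right) \left(-149\right) + 3 = \left(-20\right) \left(-149\right) + 3 = 2980 + 3 = 2983$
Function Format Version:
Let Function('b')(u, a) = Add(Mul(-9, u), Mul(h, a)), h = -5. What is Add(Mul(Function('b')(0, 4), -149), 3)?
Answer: 2983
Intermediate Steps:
Function('b')(u, a) = Add(Mul(-9, u), Mul(-5, a))
Add(Mul(Function('b')(0, 4), -149), 3) = Add(Mul(Add(Mul(-9, 0), Mul(-5, 4)), -149), 3) = Add(Mul(Add(0, -20), -149), 3) = Add(Mul(-20, -149), 3) = Add(2980, 3) = 2983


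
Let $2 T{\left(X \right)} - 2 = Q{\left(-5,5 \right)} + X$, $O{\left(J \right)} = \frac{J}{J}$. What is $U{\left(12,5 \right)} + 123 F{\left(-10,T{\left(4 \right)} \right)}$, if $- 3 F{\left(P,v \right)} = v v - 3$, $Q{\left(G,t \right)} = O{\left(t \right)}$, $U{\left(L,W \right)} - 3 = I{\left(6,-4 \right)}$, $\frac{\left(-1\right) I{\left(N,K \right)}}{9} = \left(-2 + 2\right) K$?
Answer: $- \frac{1505}{4} \approx -376.25$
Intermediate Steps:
$O{\left(J \right)} = 1$
$I{\left(N,K \right)} = 0$ ($I{\left(N,K \right)} = - 9 \left(-2 + 2\right) K = - 9 \cdot 0 K = \left(-9\right) 0 = 0$)
$U{\left(L,W \right)} = 3$ ($U{\left(L,W \right)} = 3 + 0 = 3$)
$Q{\left(G,t \right)} = 1$
$T{\left(X \right)} = \frac{3}{2} + \frac{X}{2}$ ($T{\left(X \right)} = 1 + \frac{1 + X}{2} = 1 + \left(\frac{1}{2} + \frac{X}{2}\right) = \frac{3}{2} + \frac{X}{2}$)
$F{\left(P,v \right)} = 1 - \frac{v^{2}}{3}$ ($F{\left(P,v \right)} = - \frac{v v - 3}{3} = - \frac{v^{2} - 3}{3} = - \frac{-3 + v^{2}}{3} = 1 - \frac{v^{2}}{3}$)
$U{\left(12,5 \right)} + 123 F{\left(-10,T{\left(4 \right)} \right)} = 3 + 123 \left(1 - \frac{\left(\frac{3}{2} + \frac{1}{2} \cdot 4\right)^{2}}{3}\right) = 3 + 123 \left(1 - \frac{\left(\frac{3}{2} + 2\right)^{2}}{3}\right) = 3 + 123 \left(1 - \frac{\left(\frac{7}{2}\right)^{2}}{3}\right) = 3 + 123 \left(1 - \frac{49}{12}\right) = 3 + 123 \left(- \frac{37}{12}\right) = 3 - \frac{1517}{4} = - \frac{1505}{4}$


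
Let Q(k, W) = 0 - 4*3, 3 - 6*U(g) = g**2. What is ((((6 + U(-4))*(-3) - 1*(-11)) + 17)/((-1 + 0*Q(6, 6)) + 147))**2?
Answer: 1089/85264 ≈ 0.012772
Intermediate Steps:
U(g) = 1/2 - g**2/6
Q(k, W) = -12 (Q(k, W) = 0 - 12 = -12)
((((6 + U(-4))*(-3) - 1*(-11)) + 17)/((-1 + 0*Q(6, 6)) + 147))**2 = ((((6 + (1/2 - 1/6*(-4)**2))*(-3) - 1*(-11)) + 17)/((-1 + 0*(-12)) + 147))**2 = ((((6 + (1/2 - 1/6*16))*(-3) + 11) + 17)/((-1 + 0) + 147))**2 = ((((6 + (1/2 - 8/3))*(-3) + 11) + 17)/(-1 + 147))**2 = ((((6 - 13/6)*(-3) + 11) + 17)/146)**2 = ((((23/6)*(-3) + 11) + 17)*(1/146))**2 = (((-23/2 + 11) + 17)*(1/146))**2 = ((-1/2 + 17)*(1/146))**2 = ((33/2)*(1/146))**2 = (33/292)**2 = 1089/85264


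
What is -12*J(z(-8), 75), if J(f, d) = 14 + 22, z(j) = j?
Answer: -432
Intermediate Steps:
J(f, d) = 36
-12*J(z(-8), 75) = -12*36 = -432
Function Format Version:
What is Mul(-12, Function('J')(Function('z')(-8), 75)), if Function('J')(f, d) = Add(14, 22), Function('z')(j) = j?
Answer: -432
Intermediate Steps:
Function('J')(f, d) = 36
Mul(-12, Function('J')(Function('z')(-8), 75)) = Mul(-12, 36) = -432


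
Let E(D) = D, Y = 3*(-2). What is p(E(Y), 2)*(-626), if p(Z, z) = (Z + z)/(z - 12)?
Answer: -1252/5 ≈ -250.40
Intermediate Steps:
Y = -6
p(Z, z) = (Z + z)/(-12 + z)
p(E(Y), 2)*(-626) = ((-6 + 2)/(-12 + 2))*(-626) = (-4/(-10))*(-626) = -⅒*(-4)*(-626) = (⅖)*(-626) = -1252/5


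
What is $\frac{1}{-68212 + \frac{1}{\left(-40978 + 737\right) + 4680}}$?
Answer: $- \frac{35561}{2425686933} \approx -1.466 \cdot 10^{-5}$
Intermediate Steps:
$\frac{1}{-68212 + \frac{1}{\left(-40978 + 737\right) + 4680}} = \frac{1}{-68212 + \frac{1}{-40241 + 4680}} = \frac{1}{-68212 + \frac{1}{-35561}} = \frac{1}{-68212 - \frac{1}{35561}} = \frac{1}{- \frac{2425686933}{35561}} = - \frac{35561}{2425686933}$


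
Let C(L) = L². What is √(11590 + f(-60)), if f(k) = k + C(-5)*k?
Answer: √10030 ≈ 100.15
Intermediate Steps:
f(k) = 26*k (f(k) = k + (-5)²*k = k + 25*k = 26*k)
√(11590 + f(-60)) = √(11590 + 26*(-60)) = √(11590 - 1560) = √10030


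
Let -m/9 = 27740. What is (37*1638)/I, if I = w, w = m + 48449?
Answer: -60606/201211 ≈ -0.30121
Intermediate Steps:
m = -249660 (m = -9*27740 = -249660)
w = -201211 (w = -249660 + 48449 = -201211)
I = -201211
(37*1638)/I = (37*1638)/(-201211) = 60606*(-1/201211) = -60606/201211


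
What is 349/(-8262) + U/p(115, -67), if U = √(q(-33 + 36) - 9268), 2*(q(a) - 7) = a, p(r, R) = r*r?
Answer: -349/8262 + I*√37038/26450 ≈ -0.042242 + 0.0072761*I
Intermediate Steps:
p(r, R) = r²
q(a) = 7 + a/2
U = I*√37038/2 (U = √((7 + (-33 + 36)/2) - 9268) = √((7 + (½)*3) - 9268) = √((7 + 3/2) - 9268) = √(17/2 - 9268) = √(-18519/2) = I*√37038/2 ≈ 96.226*I)
349/(-8262) + U/p(115, -67) = 349/(-8262) + (I*√37038/2)/(115²) = 349*(-1/8262) + (I*√37038/2)/13225 = -349/8262 + (I*√37038/2)*(1/13225) = -349/8262 + I*√37038/26450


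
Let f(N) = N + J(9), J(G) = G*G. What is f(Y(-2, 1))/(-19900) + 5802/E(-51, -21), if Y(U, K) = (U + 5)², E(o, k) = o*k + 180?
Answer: 3844907/829830 ≈ 4.6334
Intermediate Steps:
J(G) = G²
E(o, k) = 180 + k*o (E(o, k) = k*o + 180 = 180 + k*o)
Y(U, K) = (5 + U)²
f(N) = 81 + N (f(N) = N + 9² = N + 81 = 81 + N)
f(Y(-2, 1))/(-19900) + 5802/E(-51, -21) = (81 + (5 - 2)²)/(-19900) + 5802/(180 - 21*(-51)) = (81 + 3²)*(-1/19900) + 5802/(180 + 1071) = (81 + 9)*(-1/19900) + 5802/1251 = 90*(-1/19900) + 5802*(1/1251) = -9/1990 + 1934/417 = 3844907/829830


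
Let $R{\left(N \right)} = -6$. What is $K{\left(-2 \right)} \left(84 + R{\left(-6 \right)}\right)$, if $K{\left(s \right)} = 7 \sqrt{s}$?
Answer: $546 i \sqrt{2} \approx 772.16 i$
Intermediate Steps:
$K{\left(-2 \right)} \left(84 + R{\left(-6 \right)}\right) = 7 \sqrt{-2} \left(84 - 6\right) = 7 i \sqrt{2} \cdot 78 = 546 i \sqrt{2}$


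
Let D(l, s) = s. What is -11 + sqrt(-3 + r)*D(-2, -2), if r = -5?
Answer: -11 - 4*I*sqrt(2) ≈ -11.0 - 5.6569*I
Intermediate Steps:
-11 + sqrt(-3 + r)*D(-2, -2) = -11 + sqrt(-3 - 5)*(-2) = -11 + sqrt(-8)*(-2) = -11 + (2*I*sqrt(2))*(-2) = -11 - 4*I*sqrt(2)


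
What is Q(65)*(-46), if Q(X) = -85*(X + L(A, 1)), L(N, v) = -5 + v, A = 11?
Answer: 238510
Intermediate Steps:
Q(X) = 340 - 85*X (Q(X) = -85*(X + (-5 + 1)) = -85*(X - 4) = -85*(-4 + X) = 340 - 85*X)
Q(65)*(-46) = (340 - 85*65)*(-46) = (340 - 5525)*(-46) = -5185*(-46) = 238510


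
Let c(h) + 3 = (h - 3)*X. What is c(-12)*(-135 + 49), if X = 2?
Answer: 2838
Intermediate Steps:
c(h) = -9 + 2*h (c(h) = -3 + (h - 3)*2 = -3 + (-3 + h)*2 = -3 + (-6 + 2*h) = -9 + 2*h)
c(-12)*(-135 + 49) = (-9 + 2*(-12))*(-135 + 49) = (-9 - 24)*(-86) = -33*(-86) = 2838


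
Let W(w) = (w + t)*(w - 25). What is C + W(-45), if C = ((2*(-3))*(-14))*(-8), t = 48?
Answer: -882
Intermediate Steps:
W(w) = (-25 + w)*(48 + w) (W(w) = (w + 48)*(w - 25) = (48 + w)*(-25 + w) = (-25 + w)*(48 + w))
C = -672 (C = -6*(-14)*(-8) = 84*(-8) = -672)
C + W(-45) = -672 + (-1200 + (-45)**2 + 23*(-45)) = -672 + (-1200 + 2025 - 1035) = -672 - 210 = -882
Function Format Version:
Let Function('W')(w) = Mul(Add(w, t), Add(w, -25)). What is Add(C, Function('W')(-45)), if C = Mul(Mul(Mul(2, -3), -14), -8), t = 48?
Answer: -882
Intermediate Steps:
Function('W')(w) = Mul(Add(-25, w), Add(48, w)) (Function('W')(w) = Mul(Add(w, 48), Add(w, -25)) = Mul(Add(48, w), Add(-25, w)) = Mul(Add(-25, w), Add(48, w)))
C = -672 (C = Mul(Mul(-6, -14), -8) = Mul(84, -8) = -672)
Add(C, Function('W')(-45)) = Add(-672, Add(-1200, Pow(-45, 2), Mul(23, -45))) = Add(-672, Add(-1200, 2025, -1035)) = Add(-672, -210) = -882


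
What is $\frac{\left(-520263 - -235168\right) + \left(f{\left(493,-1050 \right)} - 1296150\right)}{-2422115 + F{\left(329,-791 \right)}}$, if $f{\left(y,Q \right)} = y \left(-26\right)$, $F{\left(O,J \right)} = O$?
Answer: $\frac{1594063}{2421786} \approx 0.65822$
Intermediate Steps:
$f{\left(y,Q \right)} = - 26 y$
$\frac{\left(-520263 - -235168\right) + \left(f{\left(493,-1050 \right)} - 1296150\right)}{-2422115 + F{\left(329,-791 \right)}} = \frac{\left(-520263 - -235168\right) - 1308968}{-2422115 + 329} = \frac{\left(-520263 + 235168\right) - 1308968}{-2421786} = \left(-285095 - 1308968\right) \left(- \frac{1}{2421786}\right) = \left(-1594063\right) \left(- \frac{1}{2421786}\right) = \frac{1594063}{2421786}$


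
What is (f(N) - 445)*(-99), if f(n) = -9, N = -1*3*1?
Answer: 44946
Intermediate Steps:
N = -3 (N = -3*1 = -3)
(f(N) - 445)*(-99) = (-9 - 445)*(-99) = -454*(-99) = 44946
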